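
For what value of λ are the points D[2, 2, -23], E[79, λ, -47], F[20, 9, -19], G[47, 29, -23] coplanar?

71

Normal to plane DFG: n = (-108, 180, 171); plane equation n·P = -3789.
Requiring n·E = -3789: (180)λ + (-16569) = -3789.
So λ = 71.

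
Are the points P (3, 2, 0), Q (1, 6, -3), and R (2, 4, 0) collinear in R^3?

PQ = (-2, 4, -3), PR = (-1, 2, 0).
Comparing components 2 and 3: (4)(0) − (-3)(2) = 6 ≠ 0, so PQ and PR are not parallel and the points are not collinear.

No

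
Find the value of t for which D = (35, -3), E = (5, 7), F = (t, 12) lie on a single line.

-10

The three points are collinear iff det[DE; DF] = 0.
This determinant is linear in t: (-10)t + (-100) = 0, so t = -10.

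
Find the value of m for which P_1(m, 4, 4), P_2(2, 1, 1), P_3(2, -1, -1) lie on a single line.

Direction P_2P_3 = (0, -2, -2). From the y-coordinate of P_1, the parameter along the line is τ = (4 − 1)/(-2) = -3/2.
Then m = 2 + (-3/2)·(0) = 2.

2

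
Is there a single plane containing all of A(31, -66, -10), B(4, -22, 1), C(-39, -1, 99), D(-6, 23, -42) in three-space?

Yes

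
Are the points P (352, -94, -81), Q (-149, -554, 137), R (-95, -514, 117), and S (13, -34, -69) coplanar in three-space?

Yes

With P as base: PQ = (-501, -460, 218), PR = (-447, -420, 198), PS = (-339, 60, 12).
PR × PS = (-16920, -61758, -169200).
PQ · (PR × PS) = 0.
The scalar triple product vanishes, so the four points are coplanar.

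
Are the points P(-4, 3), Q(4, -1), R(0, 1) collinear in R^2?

Yes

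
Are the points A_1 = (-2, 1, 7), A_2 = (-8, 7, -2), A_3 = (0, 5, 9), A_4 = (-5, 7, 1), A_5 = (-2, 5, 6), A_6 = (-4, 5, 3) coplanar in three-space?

The plane through A_1, A_2, A_3 has normal n = A_1A_2 × A_1A_3 = (48, -6, -36) and equation n·P = -354.
Checking the remaining points: n·A_4 = -318, n·A_5 = -342, n·A_6 = -330.
Since n·A_4 = -318 ≠ -354, A_4 is off the plane and the points are not all coplanar.

No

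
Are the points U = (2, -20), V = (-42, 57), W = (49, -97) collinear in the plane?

No

UV = (-44, 77), UW = (47, -77).
det[UV; UW] = (-44)(-77) − (77)(47) = -231.
The determinant is nonzero, so they are not collinear.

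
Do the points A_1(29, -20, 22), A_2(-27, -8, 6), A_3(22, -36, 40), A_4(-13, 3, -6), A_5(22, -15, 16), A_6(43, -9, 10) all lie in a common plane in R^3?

Yes

The plane through A_1, A_2, A_3 has normal n = A_1A_2 × A_1A_3 = (-40, 1120, 980) and equation n·P = -2000.
Checking the remaining points: n·A_4 = -2000, n·A_5 = -2000, n·A_6 = -2000.
All equal -2000, so all 6 points lie in one plane.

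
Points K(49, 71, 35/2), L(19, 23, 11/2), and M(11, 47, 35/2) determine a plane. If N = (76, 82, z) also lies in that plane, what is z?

The plane through K, L, M has equation −288x + 456y − 1104z = -1056.
Substituting N: (-1104)z + (15504) = -1056, so z = 15.

15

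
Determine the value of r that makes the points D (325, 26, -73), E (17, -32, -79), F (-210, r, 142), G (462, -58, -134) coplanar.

314

Normal to plane DEG: n = (3034, -19610, 33818); plane equation n·P = -1992524.
Requiring n·F = -1992524: (-19610)r + (4165016) = -1992524.
So r = 314.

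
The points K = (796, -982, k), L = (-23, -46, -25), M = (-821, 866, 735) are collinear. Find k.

Direction LM = (-798, 912, 760). From the x-coordinate of K, the parameter along the line is τ = (796 − (-23))/(-798) = -39/38.
Then k = (-25) + (-39/38)·(760) = -805.

-805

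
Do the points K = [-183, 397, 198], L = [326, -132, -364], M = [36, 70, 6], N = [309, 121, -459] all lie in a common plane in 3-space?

The four points are coplanar iff the 3×3 determinant with rows KL, KM, KN is zero.
Rows: (509, -529, -562), (219, -327, -192), (492, -276, -657).
Expanding along the first row: (509)(161847) − (-529)(-49419) + (-562)(100440) = -209808.
Nonzero ⇒ not coplanar.

No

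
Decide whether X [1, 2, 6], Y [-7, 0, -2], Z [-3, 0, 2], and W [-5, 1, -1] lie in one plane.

A normal to the plane through X, Y, Z is n = XY × XZ = (-8, 0, 8).
The plane has equation n·P = 40. For W: n·W = 32.
32 ≠ 40, so W is off the plane.

No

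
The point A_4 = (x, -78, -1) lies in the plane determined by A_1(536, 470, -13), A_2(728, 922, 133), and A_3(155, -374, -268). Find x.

62

The plane through A_1, A_2, A_3 has equation 7964x − 6666y + 10164z = 1003552.
Substituting A_4: (7964)x + (509784) = 1003552, so x = 62.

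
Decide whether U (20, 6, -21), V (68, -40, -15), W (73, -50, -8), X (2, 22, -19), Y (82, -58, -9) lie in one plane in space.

No

The plane through U, V, W has normal n = UV × UW = (-262, -306, -250) and equation n·P = -1826.
Checking the remaining points: n·X = -2506, n·Y = -1486.
Since n·X = -2506 ≠ -1826, X is off the plane and the points are not all coplanar.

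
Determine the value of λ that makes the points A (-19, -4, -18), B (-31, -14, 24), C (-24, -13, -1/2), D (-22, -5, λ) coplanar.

-15/2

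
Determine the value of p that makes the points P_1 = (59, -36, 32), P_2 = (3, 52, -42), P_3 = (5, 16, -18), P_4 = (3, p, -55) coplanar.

72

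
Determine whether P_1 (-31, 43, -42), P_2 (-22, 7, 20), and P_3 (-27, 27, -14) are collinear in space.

P_1P_2 = (9, -36, 62), P_1P_3 = (4, -16, 28).
P_1P_2 × P_1P_3 = (-16, -4, 0).
The cross product is nonzero, so the points do not lie on one line.

No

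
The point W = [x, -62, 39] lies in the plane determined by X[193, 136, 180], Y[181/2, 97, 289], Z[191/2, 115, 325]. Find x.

Coplanarity requires XY · (XZ × XW) = 0.
XY = (-205/2, -39, 109), XZ = (-195/2, -21, 145); the triple product is linear in x with coefficient -3366 and constant term 43758.
Setting it to zero: x = 13.

13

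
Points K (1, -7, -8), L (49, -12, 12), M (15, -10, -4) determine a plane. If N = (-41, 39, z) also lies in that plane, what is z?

24

A normal to the plane is n = KL × KM = (40, 88, -74).
N lies in the plane iff n · KN = 0.
This gives (-74)z + (1776) = 0, so z = 24.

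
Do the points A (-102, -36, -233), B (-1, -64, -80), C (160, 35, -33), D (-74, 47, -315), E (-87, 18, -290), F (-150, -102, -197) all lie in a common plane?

Yes

The plane through A, B, C has normal n = AB × AC = (-16463, 19886, 14507) and equation n·P = -2416801.
Checking the remaining points: n·D = -2416801, n·E = -2416801, n·F = -2416801.
All equal -2416801, so all 6 points lie in one plane.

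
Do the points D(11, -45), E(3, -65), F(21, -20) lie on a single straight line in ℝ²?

DE = (-8, -20), DF = (10, 25).
det[DE; DF] = (-8)(25) − (-20)(10) = 0.
The determinant is zero, so the points are collinear.

Yes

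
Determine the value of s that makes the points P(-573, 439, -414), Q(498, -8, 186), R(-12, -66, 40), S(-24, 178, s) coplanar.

-90

Coplanarity ⇔ det[PQ; PR; PS] = 0.
Expanding, this is linear in s: (-290088)s + (-26107920) = 0.
So s = -90.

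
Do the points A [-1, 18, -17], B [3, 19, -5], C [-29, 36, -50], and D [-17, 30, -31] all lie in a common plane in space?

No

The four points are coplanar iff the 3×3 determinant with rows AB, AC, AD is zero.
Rows: (4, 1, 12), (-28, 18, -33), (-16, 12, -14).
Expanding along the first row: (4)(144) − (1)(-136) + (12)(-48) = 136.
Nonzero ⇒ not coplanar.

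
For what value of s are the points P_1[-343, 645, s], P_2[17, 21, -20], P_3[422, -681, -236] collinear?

172

Collinearity requires P_1P_2 × P_1P_3 = 0; each component is linear in s.
The x-component gives (-702)s + (120744) = 0, so s = 172.
The remaining components then also vanish.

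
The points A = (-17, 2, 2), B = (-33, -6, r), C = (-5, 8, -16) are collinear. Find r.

26

Direction AC = (12, 6, -18). From the x-coordinate of B, the parameter along the line is τ = (-33 − (-17))/12 = -4/3.
Then r = 2 + (-4/3)·(-18) = 26.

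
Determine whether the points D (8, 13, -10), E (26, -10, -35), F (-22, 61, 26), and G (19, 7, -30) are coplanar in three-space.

The four points are coplanar iff the 3×3 determinant with rows DE, DF, DG is zero.
Rows: (18, -23, -25), (-30, 48, 36), (11, -6, -20).
Expanding along the first row: (18)(-744) − (-23)(204) + (-25)(-348) = 0.
Zero determinant ⇒ coplanar.

Yes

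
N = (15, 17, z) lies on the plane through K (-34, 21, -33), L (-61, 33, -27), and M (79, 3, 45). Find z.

The plane through K, L, M has equation 1044x + 2784y − 870z = 51678.
Substituting N: (-870)z + (62988) = 51678, so z = 13.

13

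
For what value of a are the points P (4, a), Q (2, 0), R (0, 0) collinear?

Collinearity: (P − Q) must be parallel to (R − Q) = (-2, 0).
Cross-multiplying the components: (a − 0)·(-2) = (2)·(0).
Solving gives a = 0.

0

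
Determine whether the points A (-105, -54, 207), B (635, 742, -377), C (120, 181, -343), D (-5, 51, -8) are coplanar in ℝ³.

Yes

With A as base: AB = (740, 796, -584), AC = (225, 235, -550), AD = (100, 105, -215).
AC × AD = (7225, -6625, 125).
AB · (AC × AD) = 0.
The scalar triple product vanishes, so the four points are coplanar.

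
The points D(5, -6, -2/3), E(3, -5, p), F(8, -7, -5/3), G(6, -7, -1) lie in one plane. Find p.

Coplanarity ⇔ det[DE; DF; DG] = 0.
Expanding, this is linear in p: (-2)p + (0) = 0.
So p = 0.

0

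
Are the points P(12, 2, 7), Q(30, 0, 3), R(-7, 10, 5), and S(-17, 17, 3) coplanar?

No

With P as base: PQ = (18, -2, -4), PR = (-19, 8, -2), PS = (-29, 15, -4).
PR × PS = (-2, -18, -53).
PQ · (PR × PS) = 212.
Since 212 ≠ 0, the four points are not coplanar.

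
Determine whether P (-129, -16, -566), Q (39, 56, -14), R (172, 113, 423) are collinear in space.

Yes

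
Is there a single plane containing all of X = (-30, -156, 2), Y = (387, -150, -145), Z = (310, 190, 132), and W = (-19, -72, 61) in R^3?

The four points are coplanar iff the 3×3 determinant with rows XY, XZ, XW is zero.
Rows: (417, 6, -147), (340, 346, 130), (11, 84, 59).
Expanding along the first row: (417)(9494) − (6)(18630) + (-147)(24754) = 208380.
Nonzero ⇒ not coplanar.

No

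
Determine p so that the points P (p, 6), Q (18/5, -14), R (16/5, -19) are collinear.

26/5

The three points are collinear iff det[PQ; PR] = 0.
This determinant is linear in p: (5)p + (-26) = 0, so p = 26/5.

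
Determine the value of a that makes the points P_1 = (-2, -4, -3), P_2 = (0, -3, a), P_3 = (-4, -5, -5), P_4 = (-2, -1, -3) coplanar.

Normal to plane P_1P_3P_4: n = (6, 0, -6); plane equation n·P = 6.
Requiring n·P_2 = 6: (-6)a + (0) = 6.
So a = -1.

-1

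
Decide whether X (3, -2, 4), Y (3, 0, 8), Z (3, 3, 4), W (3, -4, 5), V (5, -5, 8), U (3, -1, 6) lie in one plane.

The plane through X, Y, Z has normal n = XY × XZ = (-20, 0, 0) and equation n·P = -60.
Checking the remaining points: n·W = -60, n·V = -100, n·U = -60.
Since n·V = -100 ≠ -60, V is off the plane and the points are not all coplanar.

No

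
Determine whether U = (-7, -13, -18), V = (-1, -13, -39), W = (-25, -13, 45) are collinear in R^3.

UV = (6, 0, -21), UW = (-18, 0, 63).
Each component of UW is -3 times the corresponding component of UV, so UW = -3·UV and the points are collinear.

Yes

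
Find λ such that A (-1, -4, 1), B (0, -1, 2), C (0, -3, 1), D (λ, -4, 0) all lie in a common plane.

1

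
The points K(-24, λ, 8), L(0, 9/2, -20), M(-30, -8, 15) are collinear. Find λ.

Collinearity requires KL × KM = 0; each component is linear in λ.
The x-component gives (-35)λ + (-385/2) = 0, so λ = -11/2.
The remaining components then also vanish.

-11/2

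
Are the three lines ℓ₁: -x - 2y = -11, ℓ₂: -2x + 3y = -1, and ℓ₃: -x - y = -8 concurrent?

Yes

Lines aᵢx + bᵢy = cᵢ with pairwise distinct directions are concurrent exactly when det[aᵢ bᵢ cᵢ] = 0.
Here the determinant is 0.
It vanishes, so the lines are concurrent at (5, 3).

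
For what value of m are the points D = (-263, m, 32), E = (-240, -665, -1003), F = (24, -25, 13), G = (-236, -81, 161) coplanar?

The points are coplanar iff DE · (DF × DG) = 0.
Expanding, this is linear in m: (303232)m + (48213888) = 0.
So m = -159.

-159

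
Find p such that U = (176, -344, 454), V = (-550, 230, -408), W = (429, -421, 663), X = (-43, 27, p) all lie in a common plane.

Coplanarity ⇔ det[UV; UW; UX] = 0.
Expanding, this is linear in p: (-89320)p + (4198040) = 0.
So p = 47.

47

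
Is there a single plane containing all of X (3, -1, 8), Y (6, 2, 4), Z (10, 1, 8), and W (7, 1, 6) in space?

A normal to the plane through X, Y, Z is n = XY × XZ = (8, -28, -15).
The plane has equation n·P = -68. For W: n·W = -62.
-62 ≠ -68, so W is off the plane.

No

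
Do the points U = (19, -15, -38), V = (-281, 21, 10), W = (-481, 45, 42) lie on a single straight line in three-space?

Yes

UV = (-300, 36, 48), UW = (-500, 60, 80).
Each component of UW is 5/3 times the corresponding component of UV, so UW = 5/3·UV and the points are collinear.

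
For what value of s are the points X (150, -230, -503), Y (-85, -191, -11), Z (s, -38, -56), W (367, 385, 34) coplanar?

66

The points are coplanar iff XY · (XZ × XW) = 0.
Expanding, this is linear in s: (281637)s + (-18588042) = 0.
So s = 66.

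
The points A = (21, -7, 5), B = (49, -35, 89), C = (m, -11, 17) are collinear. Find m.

25

Collinearity requires AB × AC = 0; each component is linear in m.
The y-component gives (84)m + (-2100) = 0, so m = 25.
The remaining components then also vanish.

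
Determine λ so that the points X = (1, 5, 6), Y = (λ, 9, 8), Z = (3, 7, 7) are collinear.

Direction XZ = (2, 2, 1). From the y-coordinate of Y, the parameter along the line is τ = (9 − 5)/2 = 2.
Then λ = 1 + 2·(2) = 5.

5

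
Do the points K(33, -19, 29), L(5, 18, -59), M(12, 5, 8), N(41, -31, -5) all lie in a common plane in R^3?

With K as base: KL = (-28, 37, -88), KM = (-21, 24, -21), KN = (8, -12, -34).
KM × KN = (-1068, -882, 60).
KL · (KM × KN) = -8010.
Since -8010 ≠ 0, the four points are not coplanar.

No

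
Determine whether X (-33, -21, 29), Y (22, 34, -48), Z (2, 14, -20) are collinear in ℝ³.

Yes

XY = (55, 55, -77), XZ = (35, 35, -49).
XY × XZ = (0, 0, 0).
The cross product vanishes, so the three points are collinear.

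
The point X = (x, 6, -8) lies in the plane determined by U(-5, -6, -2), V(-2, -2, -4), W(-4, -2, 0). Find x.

Coplanarity requires UV · (UW × UX) = 0.
UV = (3, 4, -2), UW = (1, 4, 2); the triple product is linear in x with coefficient 16 and constant term -64.
Setting it to zero: x = 4.

4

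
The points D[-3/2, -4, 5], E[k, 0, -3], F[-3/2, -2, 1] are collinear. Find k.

-3/2

Collinearity requires DE × DF = 0; each component is linear in k.
The y-component gives (4)k + (6) = 0, so k = -3/2.
The remaining components then also vanish.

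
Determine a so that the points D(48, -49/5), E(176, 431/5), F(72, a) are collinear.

The three points are collinear iff det[DE; DF] = 0.
This determinant is linear in a: (128)a + (-5248/5) = 0, so a = 41/5.

41/5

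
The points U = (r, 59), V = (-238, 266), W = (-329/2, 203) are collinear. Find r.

Collinearity: (U − V) must be parallel to (W − V) = (147/2, -63).
Cross-multiplying the components: (r − (-238))·(-63) = (-207)·(147/2).
Solving gives r = 7/2.

7/2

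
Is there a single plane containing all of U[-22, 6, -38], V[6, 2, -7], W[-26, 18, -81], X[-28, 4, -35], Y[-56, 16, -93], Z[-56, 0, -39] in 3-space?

Yes

The plane through U, V, W has normal n = UV × UW = (-200, 1080, 320) and equation n·P = -1280.
Checking the remaining points: n·X = -1280, n·Y = -1280, n·Z = -1280.
All equal -1280, so all 6 points lie in one plane.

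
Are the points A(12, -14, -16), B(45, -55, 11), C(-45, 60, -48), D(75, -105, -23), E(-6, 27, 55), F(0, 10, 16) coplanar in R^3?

Yes

The plane through A, B, C has normal n = AB × AC = (-686, -483, 105) and equation n·P = -3150.
Checking the remaining points: n·D = -3150, n·E = -3150, n·F = -3150.
All equal -3150, so all 6 points lie in one plane.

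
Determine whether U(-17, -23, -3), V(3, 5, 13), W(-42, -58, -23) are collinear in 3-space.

Yes

UV = (20, 28, 16), UW = (-25, -35, -20).
Each component of UW is -5/4 times the corresponding component of UV, so UW = -5/4·UV and the points are collinear.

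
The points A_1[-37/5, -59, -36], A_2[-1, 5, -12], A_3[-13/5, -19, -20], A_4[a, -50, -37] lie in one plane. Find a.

-10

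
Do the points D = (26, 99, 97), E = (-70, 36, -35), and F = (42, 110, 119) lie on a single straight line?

DE = (-96, -63, -132), DF = (16, 11, 22).
Comparing components 2 and 3: (-63)(22) − (-132)(11) = 66 ≠ 0, so DE and DF are not parallel and the points are not collinear.

No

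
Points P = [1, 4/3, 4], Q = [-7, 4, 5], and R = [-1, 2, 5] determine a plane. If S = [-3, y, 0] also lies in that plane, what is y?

8/3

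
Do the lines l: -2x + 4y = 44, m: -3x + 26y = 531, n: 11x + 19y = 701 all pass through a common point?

No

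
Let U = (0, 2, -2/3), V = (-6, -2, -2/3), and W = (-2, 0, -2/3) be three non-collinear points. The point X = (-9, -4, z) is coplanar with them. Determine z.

A normal to the plane is n = UV × UW = (0, 0, 4).
X lies in the plane iff n · UX = 0.
This gives (4)z + (8/3) = 0, so z = -2/3.

-2/3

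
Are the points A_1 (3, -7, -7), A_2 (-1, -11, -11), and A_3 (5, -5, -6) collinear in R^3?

No

A_1A_2 = (-4, -4, -4), A_1A_3 = (2, 2, 1).
A_1A_2 × A_1A_3 = (4, -4, 0).
The cross product is nonzero, so the points do not lie on one line.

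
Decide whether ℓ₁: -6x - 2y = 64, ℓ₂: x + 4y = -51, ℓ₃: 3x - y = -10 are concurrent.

Intersecting ℓ₁ and ℓ₂: solving the 2×2 system gives (x, y) = (-7, -11).
Substitute into ℓ₃: (3)(-7) + (-1)(-11) = -10.
This equals -10, so (-7, -11) lies on all three lines and they are concurrent.

Yes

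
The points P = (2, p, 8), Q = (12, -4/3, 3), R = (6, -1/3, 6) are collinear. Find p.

1/3

Direction QR = (-6, 1, 3). From the x-coordinate of P, the parameter along the line is τ = (2 − 12)/(-6) = 5/3.
Then p = (-4/3) + 5/3·(1) = 1/3.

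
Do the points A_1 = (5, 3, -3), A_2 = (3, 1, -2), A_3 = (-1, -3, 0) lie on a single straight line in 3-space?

Yes

A_1A_2 = (-2, -2, 1), A_1A_3 = (-6, -6, 3).
Each component of A_1A_3 is 3 times the corresponding component of A_1A_2, so A_1A_3 = 3·A_1A_2 and the points are collinear.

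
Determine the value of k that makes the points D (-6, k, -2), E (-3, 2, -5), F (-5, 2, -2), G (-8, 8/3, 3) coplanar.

The points are coplanar iff DE · (DF × DG) = 0.
Expanding, this is linear in k: (-1)k + (0) = 0.
So k = 0.

0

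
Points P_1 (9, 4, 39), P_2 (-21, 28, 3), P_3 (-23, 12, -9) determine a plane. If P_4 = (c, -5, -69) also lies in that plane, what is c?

-54

The plane through P_1, P_2, P_3 has equation −864x − 288y + 528z = 11664.
Substituting P_4: (-864)c + (-34992) = 11664, so c = -54.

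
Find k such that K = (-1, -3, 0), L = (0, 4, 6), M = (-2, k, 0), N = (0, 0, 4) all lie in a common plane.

2

Normal to plane KLN: n = (10, 2, -4); plane equation n·P = -16.
Requiring n·M = -16: (2)k + (-20) = -16.
So k = 2.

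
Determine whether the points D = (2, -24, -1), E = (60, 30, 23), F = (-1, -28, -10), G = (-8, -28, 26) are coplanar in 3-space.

A normal to the plane through D, E, F is n = DE × DF = (-390, 450, -70).
The plane has equation n·P = -11510. For G: n·G = -11300.
-11300 ≠ -11510, so G is off the plane.

No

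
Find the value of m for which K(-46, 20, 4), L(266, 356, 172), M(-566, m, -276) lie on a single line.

-540

Collinearity requires KL × KM = 0; each component is linear in m.
The x-component gives (-168)m + (-90720) = 0, so m = -540.
The remaining components then also vanish.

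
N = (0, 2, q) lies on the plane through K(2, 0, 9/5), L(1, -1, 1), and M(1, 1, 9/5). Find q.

9/5

The plane through K, L, M has equation (4/5)x + (4/5)y − 2z = -2.
Substituting N: (-2)q + (8/5) = -2, so q = 9/5.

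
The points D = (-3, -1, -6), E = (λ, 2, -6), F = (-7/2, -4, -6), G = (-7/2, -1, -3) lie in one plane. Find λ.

Coplanarity ⇔ det[DE; DF; DG] = 0.
Expanding, this is linear in λ: (-9)λ + (-45/2) = 0.
So λ = -5/2.

-5/2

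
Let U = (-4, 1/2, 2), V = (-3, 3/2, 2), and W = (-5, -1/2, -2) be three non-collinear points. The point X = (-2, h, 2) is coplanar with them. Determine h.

5/2

A normal to the plane is n = UV × UW = (-4, 4, 0).
X lies in the plane iff n · UX = 0.
This gives (4)h + (-10) = 0, so h = 5/2.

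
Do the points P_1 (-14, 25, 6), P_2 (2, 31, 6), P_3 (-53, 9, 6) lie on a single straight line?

No

P_1P_2 = (16, 6, 0), P_1P_3 = (-39, -16, 0).
Comparing components 1 and 2: (16)(-16) − (6)(-39) = -22 ≠ 0, so P_1P_2 and P_1P_3 are not parallel and the points are not collinear.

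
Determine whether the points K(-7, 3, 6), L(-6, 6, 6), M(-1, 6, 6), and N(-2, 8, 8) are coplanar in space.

With K as base: KL = (1, 3, 0), KM = (6, 3, 0), KN = (5, 5, 2).
KM × KN = (6, -12, 15).
KL · (KM × KN) = -30.
Since -30 ≠ 0, the four points are not coplanar.

No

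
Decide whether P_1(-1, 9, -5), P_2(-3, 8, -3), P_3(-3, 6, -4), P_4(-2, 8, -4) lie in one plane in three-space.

No

A normal to the plane through P_1, P_2, P_3 is n = P_1P_2 × P_1P_3 = (5, -2, 4).
The plane has equation n·P = -43. For P_4: n·P_4 = -42.
-42 ≠ -43, so P_4 is off the plane.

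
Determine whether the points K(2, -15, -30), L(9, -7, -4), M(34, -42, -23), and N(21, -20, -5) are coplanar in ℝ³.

No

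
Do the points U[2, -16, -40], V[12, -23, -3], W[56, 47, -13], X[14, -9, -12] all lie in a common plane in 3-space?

No

With U as base: UV = (10, -7, 37), UW = (54, 63, 27), UX = (12, 7, 28).
UW × UX = (1575, -1188, -378).
UV · (UW × UX) = 10080.
Since 10080 ≠ 0, the four points are not coplanar.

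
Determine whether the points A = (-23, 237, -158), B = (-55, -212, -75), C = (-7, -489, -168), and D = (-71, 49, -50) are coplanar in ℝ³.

No

The four points are coplanar iff the 3×3 determinant with rows AB, AC, AD is zero.
Rows: (-32, -449, 83), (16, -726, -10), (-48, -188, 108).
Expanding along the first row: (-32)(-80288) − (-449)(1248) + (83)(-37856) = -12480.
Nonzero ⇒ not coplanar.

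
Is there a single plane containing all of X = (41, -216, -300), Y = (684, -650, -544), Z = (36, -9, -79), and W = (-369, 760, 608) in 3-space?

Yes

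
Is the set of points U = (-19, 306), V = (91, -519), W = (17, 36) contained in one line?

Yes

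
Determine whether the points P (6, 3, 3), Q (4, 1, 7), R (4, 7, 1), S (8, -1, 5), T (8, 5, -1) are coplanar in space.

Yes

The plane through P, Q, R has normal n = PQ × PR = (-12, -12, -12) and equation n·X = -144.
Checking the remaining points: n·S = -144, n·T = -144.
All equal -144, so all 5 points lie in one plane.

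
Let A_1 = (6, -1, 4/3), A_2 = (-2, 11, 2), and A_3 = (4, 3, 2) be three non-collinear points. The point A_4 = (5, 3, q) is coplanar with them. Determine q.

8/3

Coplanarity requires A_1A_2 · (A_1A_3 × A_1A_4) = 0.
A_1A_2 = (-8, 12, 2/3), A_1A_3 = (-2, 4, 2/3); the triple product is linear in q with coefficient -8 and constant term 64/3.
Setting it to zero: q = 8/3.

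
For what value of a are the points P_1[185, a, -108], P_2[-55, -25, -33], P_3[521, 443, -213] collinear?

Collinearity requires P_1P_2 × P_1P_3 = 0; each component is linear in a.
The x-component gives (180)a + (-30600) = 0, so a = 170.
The remaining components then also vanish.

170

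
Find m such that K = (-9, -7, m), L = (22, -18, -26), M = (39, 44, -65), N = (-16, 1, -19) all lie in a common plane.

-18

The points are coplanar iff KL · (KM × KN) = 0.
Expanding, this is linear in m: (-2679)m + (-48222) = 0.
So m = -18.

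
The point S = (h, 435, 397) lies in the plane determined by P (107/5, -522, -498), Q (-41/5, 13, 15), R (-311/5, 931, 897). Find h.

The plane through P, Q, R has equation 936x − (7974/5)y + (8586/5)z = -13248/5.
Substituting S: (936)h + (-60048/5) = -13248/5, so h = 10.

10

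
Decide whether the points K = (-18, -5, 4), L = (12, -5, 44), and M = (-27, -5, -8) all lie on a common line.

Yes

KL = (30, 0, 40), KM = (-9, 0, -12).
Each component of KM is -3/10 times the corresponding component of KL, so KM = -3/10·KL and the points are collinear.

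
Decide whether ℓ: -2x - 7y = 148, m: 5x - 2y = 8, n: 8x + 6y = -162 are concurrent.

No

Intersecting ℓ and m: solving the 2×2 system gives (x, y) = (-80/13, -252/13).
Substitute into n: (8)(-80/13) + (6)(-252/13) = -2152/13.
But n requires -162 ≠ -2152/13, so the three lines have no common point.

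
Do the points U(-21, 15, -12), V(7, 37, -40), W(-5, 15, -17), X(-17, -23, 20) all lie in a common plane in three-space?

Yes

The four points are coplanar iff the 3×3 determinant with rows UV, UW, UX is zero.
Rows: (28, 22, -28), (16, 0, -5), (4, -38, 32).
Expanding along the first row: (28)(-190) − (22)(532) + (-28)(-608) = 0.
Zero determinant ⇒ coplanar.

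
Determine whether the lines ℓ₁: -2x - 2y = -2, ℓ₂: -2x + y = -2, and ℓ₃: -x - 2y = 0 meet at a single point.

No

Lines aᵢx + bᵢy = cᵢ with pairwise distinct directions are concurrent exactly when det[aᵢ bᵢ cᵢ] = 0.
Here the determinant is -6.
Nonzero, so no common point exists.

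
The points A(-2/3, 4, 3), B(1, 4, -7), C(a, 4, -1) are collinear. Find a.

0

Collinearity requires AB × AC = 0; each component is linear in a.
The y-component gives (-10)a + (0) = 0, so a = 0.
The remaining components then also vanish.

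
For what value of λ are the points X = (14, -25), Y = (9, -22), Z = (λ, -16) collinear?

-1

The three points are collinear iff det[XY; XZ] = 0.
This determinant is linear in λ: (-3)λ + (-3) = 0, so λ = -1.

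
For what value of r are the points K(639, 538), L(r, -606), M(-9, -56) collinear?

-609

The three points are collinear iff det[KL; KM] = 0.
This determinant is linear in r: (-594)r + (-361746) = 0, so r = -609.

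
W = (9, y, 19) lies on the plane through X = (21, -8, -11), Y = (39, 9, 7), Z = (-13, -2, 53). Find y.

-3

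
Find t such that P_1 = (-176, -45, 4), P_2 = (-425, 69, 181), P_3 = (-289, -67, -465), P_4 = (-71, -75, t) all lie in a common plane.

Coplanarity ⇔ det[P_1P_2; P_1P_3; P_1P_4] = 0.
Expanding, this is linear in t: (18360)t + (-1175040) = 0.
So t = 64.

64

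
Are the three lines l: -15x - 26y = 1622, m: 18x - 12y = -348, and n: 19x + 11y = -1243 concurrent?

Yes

Intersecting l and m: solving the 2×2 system gives (x, y) = (-44, -37).
Substitute into n: (19)(-44) + (11)(-37) = -1243.
This equals -1243, so (-44, -37) lies on all three lines and they are concurrent.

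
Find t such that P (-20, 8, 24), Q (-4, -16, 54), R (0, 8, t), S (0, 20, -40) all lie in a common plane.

-11

Coplanarity ⇔ det[PQ; PR; PS] = 0.
Expanding, this is linear in t: (-672)t + (-7392) = 0.
So t = -11.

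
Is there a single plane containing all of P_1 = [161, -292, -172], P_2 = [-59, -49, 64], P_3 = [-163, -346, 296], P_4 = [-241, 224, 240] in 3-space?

No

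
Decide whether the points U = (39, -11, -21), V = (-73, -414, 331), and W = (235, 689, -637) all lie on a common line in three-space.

UV = (-112, -403, 352), UW = (196, 700, -616).
UV × UW = (1848, 0, 588).
The cross product is nonzero, so the points do not lie on one line.

No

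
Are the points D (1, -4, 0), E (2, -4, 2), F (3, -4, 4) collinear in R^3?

DE = (1, 0, 2), DF = (2, 0, 4).
Each component of DF is 2 times the corresponding component of DE, so DF = 2·DE and the points are collinear.

Yes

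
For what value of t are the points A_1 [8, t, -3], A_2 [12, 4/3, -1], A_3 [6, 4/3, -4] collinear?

4/3

Collinearity requires A_1A_2 × A_1A_3 = 0; each component is linear in t.
The x-component gives (3)t + (-4) = 0, so t = 4/3.
The remaining components then also vanish.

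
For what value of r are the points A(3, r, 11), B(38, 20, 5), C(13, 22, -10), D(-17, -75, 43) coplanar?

Coplanarity ⇔ det[AB; AC; AD] = 0.
Expanding, this is linear in r: (-1775)r + (-26625) = 0.
So r = -15.

-15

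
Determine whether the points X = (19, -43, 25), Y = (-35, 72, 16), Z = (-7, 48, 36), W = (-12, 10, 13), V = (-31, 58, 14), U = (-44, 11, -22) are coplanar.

The plane through X, Y, Z has normal n = XY × XZ = (2084, 828, -1924) and equation n·P = -44108.
Checking the remaining points: n·W = -41740, n·V = -43516, n·U = -40260.
Since n·W = -41740 ≠ -44108, W is off the plane and the points are not all coplanar.

No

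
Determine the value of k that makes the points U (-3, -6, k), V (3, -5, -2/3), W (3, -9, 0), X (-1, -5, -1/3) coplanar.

0

Coplanarity ⇔ det[UV; UW; UX] = 0.
Expanding, this is linear in k: (16)k + (0) = 0.
So k = 0.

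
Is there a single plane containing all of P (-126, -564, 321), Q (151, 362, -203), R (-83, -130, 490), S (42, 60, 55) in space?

No

A normal to the plane through P, Q, R is n = PQ × PR = (383910, -69345, 80400).
The plane has equation n·X = 16546320. For S: n·S = 16385520.
16385520 ≠ 16546320, so S is off the plane.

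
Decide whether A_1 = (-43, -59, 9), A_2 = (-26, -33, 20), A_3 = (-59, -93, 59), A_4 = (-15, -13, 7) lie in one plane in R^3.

The four points are coplanar iff the 3×3 determinant with rows A_1A_2, A_1A_3, A_1A_4 is zero.
Rows: (17, 26, 11), (-16, -34, 50), (28, 46, -2).
Expanding along the first row: (17)(-2232) − (26)(-1368) + (11)(216) = 0.
Zero determinant ⇒ coplanar.

Yes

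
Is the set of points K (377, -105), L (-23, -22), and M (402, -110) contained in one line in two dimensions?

KL = (-400, 83), KM = (25, -5).
If collinear, KM would be a scalar multiple of KL. But (-400)·(-5) ≠ (83)·(25) (difference -75), so they are not parallel; the points are not collinear.

No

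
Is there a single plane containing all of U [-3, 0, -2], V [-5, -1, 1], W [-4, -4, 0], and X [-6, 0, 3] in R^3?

No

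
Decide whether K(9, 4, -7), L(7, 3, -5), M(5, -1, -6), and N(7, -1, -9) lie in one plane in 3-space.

With K as base: KL = (-2, -1, 2), KM = (-4, -5, 1), KN = (-2, -5, -2).
KM × KN = (15, -10, 10).
KL · (KM × KN) = 0.
The scalar triple product vanishes, so the four points are coplanar.

Yes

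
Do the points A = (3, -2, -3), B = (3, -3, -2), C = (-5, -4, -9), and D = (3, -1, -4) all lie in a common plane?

The four points are coplanar iff the 3×3 determinant with rows AB, AC, AD is zero.
Rows: (0, -1, 1), (-8, -2, -6), (0, 1, -1).
Expanding along the first row: (0)(8) − (-1)(8) + (1)(-8) = 0.
Zero determinant ⇒ coplanar.

Yes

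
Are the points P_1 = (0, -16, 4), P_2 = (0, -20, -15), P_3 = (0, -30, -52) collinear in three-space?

P_1P_2 = (0, -4, -19), P_1P_3 = (0, -14, -56).
P_1P_2 × P_1P_3 = (-42, 0, 0).
The cross product is nonzero, so the points do not lie on one line.

No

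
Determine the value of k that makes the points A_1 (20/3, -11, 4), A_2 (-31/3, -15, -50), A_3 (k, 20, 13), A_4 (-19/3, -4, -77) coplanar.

116/3

Normal to plane A_1A_2A_4: n = (702, -675, -171); plane equation n·P = 11421.
Requiring n·A_3 = 11421: (702)k + (-15723) = 11421.
So k = 116/3.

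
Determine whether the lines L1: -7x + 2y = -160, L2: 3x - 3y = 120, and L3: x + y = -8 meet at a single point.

Yes

Intersecting L1 and L2: solving the 2×2 system gives (x, y) = (16, -24).
Substitute into L3: (1)(16) + (1)(-24) = -8.
This equals -8, so (16, -24) lies on all three lines and they are concurrent.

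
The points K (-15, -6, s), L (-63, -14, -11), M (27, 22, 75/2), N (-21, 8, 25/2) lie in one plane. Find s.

13

The points are coplanar iff KL · (KM × KN) = 0.
Expanding, this is linear in s: (-468)s + (6084) = 0.
So s = 13.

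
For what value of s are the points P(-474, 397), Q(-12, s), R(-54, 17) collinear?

-21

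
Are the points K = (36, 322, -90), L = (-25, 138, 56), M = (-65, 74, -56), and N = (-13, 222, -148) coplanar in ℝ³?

Yes

With K as base: KL = (-61, -184, 146), KM = (-101, -248, 34), KN = (-49, -100, -58).
KM × KN = (17784, -7524, -2052).
KL · (KM × KN) = 0.
The scalar triple product vanishes, so the four points are coplanar.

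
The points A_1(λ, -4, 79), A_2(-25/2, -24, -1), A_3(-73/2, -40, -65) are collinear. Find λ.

35/2

Direction A_2A_3 = (-24, -16, -64). From the y-coordinate of A_1, the parameter along the line is τ = (-4 − (-24))/(-16) = -5/4.
Then λ = (-25/2) + (-5/4)·(-24) = 35/2.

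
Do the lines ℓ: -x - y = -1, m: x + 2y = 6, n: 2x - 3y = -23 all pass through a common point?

Yes

Intersecting ℓ and m: solving the 2×2 system gives (x, y) = (-4, 5).
Substitute into n: (2)(-4) + (-3)(5) = -23.
This equals -23, so (-4, 5) lies on all three lines and they are concurrent.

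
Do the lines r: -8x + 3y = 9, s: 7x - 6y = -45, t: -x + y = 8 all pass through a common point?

The three lines meet at one point iff the augmented coefficient matrix [aᵢ bᵢ cᵢ] has rank < 3, i.e. its determinant vanishes.
Here the determinant is 0.
It vanishes, so the lines are concurrent at (3, 11).

Yes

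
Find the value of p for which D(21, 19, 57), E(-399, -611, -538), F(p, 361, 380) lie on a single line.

Direction DE = (-420, -630, -595). From the y-coordinate of F, the parameter along the line is τ = (361 − 19)/(-630) = -19/35.
Then p = 21 + (-19/35)·(-420) = 249.

249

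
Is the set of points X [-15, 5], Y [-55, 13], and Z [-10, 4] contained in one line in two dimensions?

Yes

XY = (-40, 8), XZ = (5, -1).
Twice the signed area of △XYZ is (-40)(-1) − (8)(5) = 0.
The triangle is degenerate (zero area), so the points are collinear.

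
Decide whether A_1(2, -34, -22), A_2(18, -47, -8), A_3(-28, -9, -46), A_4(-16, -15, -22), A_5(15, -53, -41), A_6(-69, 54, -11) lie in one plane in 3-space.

No

The plane through A_1, A_2, A_3 has normal n = A_1A_2 × A_1A_3 = (-38, -36, 10) and equation n·P = 928.
Checking the remaining points: n·A_4 = 928, n·A_5 = 928, n·A_6 = 568.
Since n·A_6 = 568 ≠ 928, A_6 is off the plane and the points are not all coplanar.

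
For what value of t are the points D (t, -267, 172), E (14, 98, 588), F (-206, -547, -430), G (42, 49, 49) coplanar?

-126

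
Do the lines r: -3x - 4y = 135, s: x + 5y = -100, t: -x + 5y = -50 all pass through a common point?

Intersecting r and s: solving the 2×2 system gives (x, y) = (-25, -15).
Substitute into t: (-1)(-25) + (5)(-15) = -50.
This equals -50, so (-25, -15) lies on all three lines and they are concurrent.

Yes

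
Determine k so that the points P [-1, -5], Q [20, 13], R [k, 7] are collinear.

Collinearity: (R − P) must be parallel to (Q − P) = (21, 18).
Cross-multiplying the components: (k − (-1))·(18) = (12)·(21).
Solving gives k = 13.

13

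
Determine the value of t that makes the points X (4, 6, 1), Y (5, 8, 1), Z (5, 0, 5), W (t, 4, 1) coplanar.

Normal to plane XYZ: n = (8, -4, -8); plane equation n·P = 0.
Requiring n·W = 0: (8)t + (-24) = 0.
So t = 3.

3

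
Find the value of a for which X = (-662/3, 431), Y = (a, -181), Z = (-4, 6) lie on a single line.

274/3

The three points are collinear iff det[XY; XZ] = 0.
This determinant is linear in a: (-425)a + (116450/3) = 0, so a = 274/3.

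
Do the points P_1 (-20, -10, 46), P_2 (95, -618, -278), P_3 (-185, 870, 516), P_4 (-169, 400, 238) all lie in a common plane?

No

The four points are coplanar iff the 3×3 determinant with rows P_1P_2, P_1P_3, P_1P_4 is zero.
Rows: (115, -608, -324), (-165, 880, 470), (-149, 410, 192).
Expanding along the first row: (115)(-23740) − (-608)(38350) + (-324)(63470) = 22420.
Nonzero ⇒ not coplanar.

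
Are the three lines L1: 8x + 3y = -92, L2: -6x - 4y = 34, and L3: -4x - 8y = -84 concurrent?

The three lines meet at one point iff the augmented coefficient matrix [aᵢ bᵢ cᵢ] has rank < 3, i.e. its determinant vanishes.
Here the determinant is 0.
It vanishes, so the lines are concurrent at (-19, 20).

Yes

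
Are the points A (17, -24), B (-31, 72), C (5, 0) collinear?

AB = (-48, 96), AC = (-12, 24).
det[AB; AC] = (-48)(24) − (96)(-12) = 0.
The determinant is zero, so the points are collinear.

Yes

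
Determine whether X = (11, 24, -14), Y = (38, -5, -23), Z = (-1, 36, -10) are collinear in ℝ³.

No

XY = (27, -29, -9), XZ = (-12, 12, 4).
Comparing components 2 and 3: (-29)(4) − (-9)(12) = -8 ≠ 0, so XY and XZ are not parallel and the points are not collinear.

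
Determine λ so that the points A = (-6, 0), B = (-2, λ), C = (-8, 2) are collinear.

-4

The three points are collinear iff det[AB; AC] = 0.
This determinant is linear in λ: (2)λ + (8) = 0, so λ = -4.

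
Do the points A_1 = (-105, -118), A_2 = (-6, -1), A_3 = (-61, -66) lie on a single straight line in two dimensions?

Yes

A_1A_2 = (99, 117), A_1A_3 = (44, 52).
Twice the signed area of △A_1A_2A_3 is (99)(52) − (117)(44) = 0.
The triangle is degenerate (zero area), so the points are collinear.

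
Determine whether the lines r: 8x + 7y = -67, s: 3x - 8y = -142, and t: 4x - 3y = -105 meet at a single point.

The three lines meet at one point iff the augmented coefficient matrix [aᵢ bᵢ cᵢ] has rank < 3, i.e. its determinant vanishes.
Here the determinant is 0.
It vanishes, so the lines are concurrent at (-18, 11).

Yes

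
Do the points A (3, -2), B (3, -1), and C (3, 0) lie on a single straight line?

Yes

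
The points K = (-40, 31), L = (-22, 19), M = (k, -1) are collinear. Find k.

8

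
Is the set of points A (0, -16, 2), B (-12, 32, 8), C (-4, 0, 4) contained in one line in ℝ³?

Yes

AB = (-12, 48, 6), AC = (-4, 16, 2).
AB × AC = (0, 0, 0).
The cross product vanishes, so the three points are collinear.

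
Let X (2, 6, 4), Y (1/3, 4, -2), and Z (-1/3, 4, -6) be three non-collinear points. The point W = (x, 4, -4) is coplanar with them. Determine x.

0

Coplanarity requires XY · (XZ × XW) = 0.
XY = (-5/3, -2, -6), XZ = (-7/3, -2, -10); the triple product is linear in x with coefficient 8 and constant term 0.
Setting it to zero: x = 0.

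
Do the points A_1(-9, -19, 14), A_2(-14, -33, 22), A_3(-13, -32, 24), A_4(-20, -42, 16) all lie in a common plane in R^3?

Yes

With A_1 as base: A_1A_2 = (-5, -14, 8), A_1A_3 = (-4, -13, 10), A_1A_4 = (-11, -23, 2).
A_1A_3 × A_1A_4 = (204, -102, -51).
A_1A_2 · (A_1A_3 × A_1A_4) = 0.
The scalar triple product vanishes, so the four points are coplanar.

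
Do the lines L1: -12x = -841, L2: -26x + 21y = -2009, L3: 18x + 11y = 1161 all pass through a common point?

Lines aᵢx + bᵢy = cᵢ with pairwise distinct directions are concurrent exactly when det[aᵢ bᵢ cᵢ] = 0.
Here the determinant is 664.
Nonzero, so no common point exists.

No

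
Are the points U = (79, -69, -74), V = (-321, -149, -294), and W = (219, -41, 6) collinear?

No

UV = (-400, -80, -220), UW = (140, 28, 80).
Comparing components 2 and 3: (-80)(80) − (-220)(28) = -240 ≠ 0, so UV and UW are not parallel and the points are not collinear.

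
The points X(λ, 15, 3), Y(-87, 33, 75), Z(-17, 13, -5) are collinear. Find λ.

-24

Direction YZ = (70, -20, -80). From the y-coordinate of X, the parameter along the line is τ = (15 − 33)/(-20) = 9/10.
Then λ = (-87) + 9/10·(70) = -24.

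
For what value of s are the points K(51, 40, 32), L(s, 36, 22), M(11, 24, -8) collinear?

41

Collinearity requires KL × KM = 0; each component is linear in s.
The y-component gives (40)s + (-1640) = 0, so s = 41.
The remaining components then also vanish.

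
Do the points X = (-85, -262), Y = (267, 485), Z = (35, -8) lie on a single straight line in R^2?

No

XY = (352, 747), XZ = (120, 254).
If collinear, XZ would be a scalar multiple of XY. But (352)·(254) ≠ (747)·(120) (difference -232), so they are not parallel; the points are not collinear.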